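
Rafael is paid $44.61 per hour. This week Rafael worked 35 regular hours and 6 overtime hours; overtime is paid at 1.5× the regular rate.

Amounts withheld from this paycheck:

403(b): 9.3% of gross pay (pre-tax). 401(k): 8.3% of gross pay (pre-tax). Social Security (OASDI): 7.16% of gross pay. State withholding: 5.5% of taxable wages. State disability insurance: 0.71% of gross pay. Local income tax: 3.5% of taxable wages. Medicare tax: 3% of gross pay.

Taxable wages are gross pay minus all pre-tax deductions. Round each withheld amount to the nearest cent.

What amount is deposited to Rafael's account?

Regular pay: 35 × $44.61 = $1,561.35
Overtime pay: 6 × $44.61 × 1.5 = $401.49
Gross pay = $1,561.35 + $401.49 = $1,962.84
401(k): $1,962.84 × 0.083 = $162.92
403(b): $1,962.84 × 0.093 = $182.54
Pre-tax total = $162.92 + $182.54 = $345.46
Taxable wages = $1,962.84 − $345.46 = $1,617.38
Local income tax: $1,617.38 × 0.035 = $56.61
State withholding: $1,617.38 × 0.055 = $88.96
Medicare tax: $1,962.84 × 0.03 = $58.89
Social Security (OASDI): $1,962.84 × 0.0716 = $140.54
State disability insurance: $1,962.84 × 0.0071 = $13.94
Total deductions = $162.92 + $182.54 + $56.61 + $88.96 + $58.89 + $140.54 + $13.94 = $704.40
Net pay = $1,962.84 − $704.40 = $1,258.44

$1,258.44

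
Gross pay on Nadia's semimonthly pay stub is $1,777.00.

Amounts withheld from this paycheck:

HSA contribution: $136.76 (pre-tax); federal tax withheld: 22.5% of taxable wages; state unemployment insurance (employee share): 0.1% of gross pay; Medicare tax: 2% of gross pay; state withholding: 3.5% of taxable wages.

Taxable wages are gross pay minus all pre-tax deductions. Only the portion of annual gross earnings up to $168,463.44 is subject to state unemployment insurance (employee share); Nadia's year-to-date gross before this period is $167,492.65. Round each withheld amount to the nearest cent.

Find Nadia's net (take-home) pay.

$1,177.27

HSA contribution: $136.76
Taxable wages = $1,777.00 − $136.76 = $1,640.24
Federal tax withheld: $1,640.24 × 0.225 = $369.05
State withholding: $1,640.24 × 0.035 = $57.41
State unemployment insurance (employee share): only $168,463.44 − $167,492.65 = $970.79 of this check is subject → $970.79 × 0.001 = $0.97
Medicare tax: $1,777.00 × 0.02 = $35.54
Total deductions = $136.76 + $369.05 + $57.41 + $0.97 + $35.54 = $599.73
Net pay = $1,777.00 − $599.73 = $1,177.27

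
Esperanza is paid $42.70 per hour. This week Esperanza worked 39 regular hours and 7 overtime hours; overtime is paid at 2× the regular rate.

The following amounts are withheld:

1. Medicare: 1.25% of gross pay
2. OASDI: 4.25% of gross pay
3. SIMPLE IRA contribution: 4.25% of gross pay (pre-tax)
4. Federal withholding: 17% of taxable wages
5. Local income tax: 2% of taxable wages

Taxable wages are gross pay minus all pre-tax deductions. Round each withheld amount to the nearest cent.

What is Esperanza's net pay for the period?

$1,630.73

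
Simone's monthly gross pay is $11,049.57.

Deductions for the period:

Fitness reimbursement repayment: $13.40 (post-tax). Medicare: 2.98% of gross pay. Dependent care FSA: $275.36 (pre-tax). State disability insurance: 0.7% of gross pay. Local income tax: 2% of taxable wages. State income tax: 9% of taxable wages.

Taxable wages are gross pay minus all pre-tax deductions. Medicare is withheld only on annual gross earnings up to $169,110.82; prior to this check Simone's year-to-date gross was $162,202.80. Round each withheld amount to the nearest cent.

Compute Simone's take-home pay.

Dependent care FSA: $275.36
Taxable wages = $11,049.57 − $275.36 = $10,774.21
Local income tax: $10,774.21 × 0.02 = $215.48
State income tax: $10,774.21 × 0.09 = $969.68
Medicare: only $169,110.82 − $162,202.80 = $6,908.02 of this check is subject → $6,908.02 × 0.0298 = $205.86
State disability insurance: $11,049.57 × 0.007 = $77.35
Fitness reimbursement repayment: $13.40
Total deductions = $275.36 + $215.48 + $969.68 + $205.86 + $77.35 + $13.40 = $1,757.13
Net pay = $11,049.57 − $1,757.13 = $9,292.44

$9,292.44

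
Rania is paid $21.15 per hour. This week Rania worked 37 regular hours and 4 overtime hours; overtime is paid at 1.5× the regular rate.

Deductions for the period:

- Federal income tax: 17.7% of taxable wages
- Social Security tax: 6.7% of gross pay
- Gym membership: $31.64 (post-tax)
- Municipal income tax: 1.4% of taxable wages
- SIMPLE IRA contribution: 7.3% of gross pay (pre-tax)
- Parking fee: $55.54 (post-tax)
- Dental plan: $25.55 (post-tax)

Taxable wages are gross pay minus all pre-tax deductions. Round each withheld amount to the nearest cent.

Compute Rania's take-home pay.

Regular pay: 37 × $21.15 = $782.55
Overtime pay: 4 × $21.15 × 1.5 = $126.90
Gross pay = $782.55 + $126.90 = $909.45
SIMPLE IRA contribution: $909.45 × 0.073 = $66.39
Taxable wages = $909.45 − $66.39 = $843.06
Federal income tax: $843.06 × 0.177 = $149.22
Municipal income tax: $843.06 × 0.014 = $11.80
Social Security tax: $909.45 × 0.067 = $60.93
Dental plan: $25.55
Parking fee: $55.54
Gym membership: $31.64
Total deductions = $66.39 + $149.22 + $11.80 + $60.93 + $25.55 + $55.54 + $31.64 = $401.07
Net pay = $909.45 − $401.07 = $508.38

$508.38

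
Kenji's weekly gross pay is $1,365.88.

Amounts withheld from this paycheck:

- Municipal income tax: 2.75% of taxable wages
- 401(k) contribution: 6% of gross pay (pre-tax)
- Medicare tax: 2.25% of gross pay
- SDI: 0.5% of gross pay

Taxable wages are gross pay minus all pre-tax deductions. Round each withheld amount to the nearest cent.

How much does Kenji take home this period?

401(k) contribution: $1,365.88 × 0.06 = $81.95
Taxable wages = $1,365.88 − $81.95 = $1,283.93
Municipal income tax: $1,283.93 × 0.0275 = $35.31
Medicare tax: $1,365.88 × 0.0225 = $30.73
SDI: $1,365.88 × 0.005 = $6.83
Total deductions = $81.95 + $35.31 + $30.73 + $6.83 = $154.82
Net pay = $1,365.88 − $154.82 = $1,211.06

$1,211.06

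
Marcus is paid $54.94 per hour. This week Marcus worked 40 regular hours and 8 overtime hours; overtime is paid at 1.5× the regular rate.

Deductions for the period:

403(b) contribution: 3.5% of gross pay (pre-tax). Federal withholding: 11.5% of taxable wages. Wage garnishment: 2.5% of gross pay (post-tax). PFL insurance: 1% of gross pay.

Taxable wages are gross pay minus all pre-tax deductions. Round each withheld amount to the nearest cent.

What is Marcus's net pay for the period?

Regular pay: 40 × $54.94 = $2,197.60
Overtime pay: 8 × $54.94 × 1.5 = $659.28
Gross pay = $2,197.60 + $659.28 = $2,856.88
403(b) contribution: $2,856.88 × 0.035 = $99.99
Taxable wages = $2,856.88 − $99.99 = $2,756.89
Federal withholding: $2,756.89 × 0.115 = $317.04
PFL insurance: $2,856.88 × 0.01 = $28.57
Wage garnishment: $2,856.88 × 0.025 = $71.42
Total deductions = $99.99 + $317.04 + $28.57 + $71.42 = $517.02
Net pay = $2,856.88 − $517.02 = $2,339.86

$2,339.86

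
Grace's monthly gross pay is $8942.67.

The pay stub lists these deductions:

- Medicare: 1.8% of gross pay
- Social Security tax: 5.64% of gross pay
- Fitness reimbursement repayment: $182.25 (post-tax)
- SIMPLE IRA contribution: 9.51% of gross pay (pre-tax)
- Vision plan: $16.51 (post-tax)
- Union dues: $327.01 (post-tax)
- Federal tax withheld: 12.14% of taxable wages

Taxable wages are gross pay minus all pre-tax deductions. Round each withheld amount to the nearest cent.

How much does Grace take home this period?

SIMPLE IRA contribution: $8942.67 × 0.0951 = $850.45
Taxable wages = $8942.67 − $850.45 = $8092.22
Federal tax withheld: $8092.22 × 0.1214 = $982.40
Medicare: $8942.67 × 0.018 = $160.97
Social Security tax: $8942.67 × 0.0564 = $504.37
Vision plan: $16.51
Union dues: $327.01
Fitness reimbursement repayment: $182.25
Total deductions = $850.45 + $982.40 + $160.97 + $504.37 + $16.51 + $327.01 + $182.25 = $3023.96
Net pay = $8942.67 − $3023.96 = $5918.71

$5918.71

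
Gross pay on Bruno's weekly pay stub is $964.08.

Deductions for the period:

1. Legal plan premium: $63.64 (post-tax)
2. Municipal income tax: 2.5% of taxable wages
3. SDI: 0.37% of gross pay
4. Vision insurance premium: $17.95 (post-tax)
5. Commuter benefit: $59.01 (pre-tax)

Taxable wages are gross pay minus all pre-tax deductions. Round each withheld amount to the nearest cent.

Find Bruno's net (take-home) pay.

$797.28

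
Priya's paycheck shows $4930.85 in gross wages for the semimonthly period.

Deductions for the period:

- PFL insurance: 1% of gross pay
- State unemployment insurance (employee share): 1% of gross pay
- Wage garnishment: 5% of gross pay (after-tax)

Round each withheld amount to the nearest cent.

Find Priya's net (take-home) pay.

State unemployment insurance (employee share): $4930.85 × 0.01 = $49.31
PFL insurance: $4930.85 × 0.01 = $49.31
Wage garnishment: $4930.85 × 0.05 = $246.54
Total deductions = $49.31 + $49.31 + $246.54 = $345.16
Net pay = $4930.85 − $345.16 = $4585.69

$4585.69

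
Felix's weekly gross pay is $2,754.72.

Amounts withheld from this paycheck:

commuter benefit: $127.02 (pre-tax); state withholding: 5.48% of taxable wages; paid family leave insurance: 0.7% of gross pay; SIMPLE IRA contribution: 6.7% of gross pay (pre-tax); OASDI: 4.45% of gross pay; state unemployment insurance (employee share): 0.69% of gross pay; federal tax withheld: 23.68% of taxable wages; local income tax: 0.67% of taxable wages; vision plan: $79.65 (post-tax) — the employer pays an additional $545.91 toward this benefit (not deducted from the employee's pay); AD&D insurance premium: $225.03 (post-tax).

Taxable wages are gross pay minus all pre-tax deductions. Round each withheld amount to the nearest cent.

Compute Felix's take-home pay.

$1,248.79

Commuter benefit: $127.02
SIMPLE IRA contribution: $2,754.72 × 0.067 = $184.57
Pre-tax total = $127.02 + $184.57 = $311.59
Taxable wages = $2,754.72 − $311.59 = $2,443.13
State withholding: $2,443.13 × 0.0548 = $133.88
Local income tax: $2,443.13 × 0.0067 = $16.37
Federal tax withheld: $2,443.13 × 0.2368 = $578.53
State unemployment insurance (employee share): $2,754.72 × 0.0069 = $19.01
OASDI: $2,754.72 × 0.0445 = $122.59
Paid family leave insurance: $2,754.72 × 0.007 = $19.28
Vision plan: $79.65
AD&D insurance premium: $225.03
(Employer's $545.91 toward vision plan is not withheld from the employee.)
Total deductions = $127.02 + $184.57 + $133.88 + $16.37 + $578.53 + $19.01 + $122.59 + $19.28 + $79.65 + $225.03 = $1,505.93
Net pay = $2,754.72 − $1,505.93 = $1,248.79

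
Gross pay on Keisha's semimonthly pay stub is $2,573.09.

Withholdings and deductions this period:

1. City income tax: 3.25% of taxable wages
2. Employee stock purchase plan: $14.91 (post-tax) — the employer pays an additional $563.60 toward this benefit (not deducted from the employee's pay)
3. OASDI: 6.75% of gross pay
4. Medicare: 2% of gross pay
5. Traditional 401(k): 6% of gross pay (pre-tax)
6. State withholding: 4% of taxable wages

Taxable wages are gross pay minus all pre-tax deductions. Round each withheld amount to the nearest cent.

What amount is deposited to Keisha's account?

Traditional 401(k): $2,573.09 × 0.06 = $154.39
Taxable wages = $2,573.09 − $154.39 = $2,418.70
City income tax: $2,418.70 × 0.0325 = $78.61
State withholding: $2,418.70 × 0.04 = $96.75
OASDI: $2,573.09 × 0.0675 = $173.68
Medicare: $2,573.09 × 0.02 = $51.46
Employee stock purchase plan: $14.91
(Employer's $563.60 toward employee stock purchase plan is not withheld from the employee.)
Total deductions = $154.39 + $78.61 + $96.75 + $173.68 + $51.46 + $14.91 = $569.80
Net pay = $2,573.09 − $569.80 = $2,003.29

$2,003.29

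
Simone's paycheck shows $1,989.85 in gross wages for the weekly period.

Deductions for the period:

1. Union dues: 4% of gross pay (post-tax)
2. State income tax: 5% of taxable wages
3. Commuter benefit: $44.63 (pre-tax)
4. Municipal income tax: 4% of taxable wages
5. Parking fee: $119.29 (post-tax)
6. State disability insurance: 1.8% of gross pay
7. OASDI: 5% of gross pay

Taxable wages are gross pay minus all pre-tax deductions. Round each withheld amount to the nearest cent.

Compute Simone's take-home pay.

$1,435.96

Commuter benefit: $44.63
Taxable wages = $1,989.85 − $44.63 = $1,945.22
State income tax: $1,945.22 × 0.05 = $97.26
Municipal income tax: $1,945.22 × 0.04 = $77.81
OASDI: $1,989.85 × 0.05 = $99.49
State disability insurance: $1,989.85 × 0.018 = $35.82
Union dues: $1,989.85 × 0.04 = $79.59
Parking fee: $119.29
Total deductions = $44.63 + $97.26 + $77.81 + $99.49 + $35.82 + $79.59 + $119.29 = $553.89
Net pay = $1,989.85 − $553.89 = $1,435.96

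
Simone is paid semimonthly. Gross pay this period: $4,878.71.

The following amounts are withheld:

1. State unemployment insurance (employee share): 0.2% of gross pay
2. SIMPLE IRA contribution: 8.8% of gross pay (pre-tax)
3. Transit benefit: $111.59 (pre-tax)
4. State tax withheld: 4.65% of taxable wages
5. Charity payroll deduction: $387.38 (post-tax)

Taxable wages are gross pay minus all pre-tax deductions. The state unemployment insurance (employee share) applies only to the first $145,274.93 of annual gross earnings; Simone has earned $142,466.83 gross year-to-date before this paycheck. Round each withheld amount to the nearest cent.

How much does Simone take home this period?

SIMPLE IRA contribution: $4,878.71 × 0.088 = $429.33
Transit benefit: $111.59
Pre-tax total = $429.33 + $111.59 = $540.92
Taxable wages = $4,878.71 − $540.92 = $4,337.79
State tax withheld: $4,337.79 × 0.0465 = $201.71
State unemployment insurance (employee share): only $145,274.93 − $142,466.83 = $2,808.10 of this check is subject → $2,808.10 × 0.002 = $5.62
Charity payroll deduction: $387.38
Total deductions = $429.33 + $111.59 + $201.71 + $5.62 + $387.38 = $1,135.63
Net pay = $4,878.71 − $1,135.63 = $3,743.08

$3,743.08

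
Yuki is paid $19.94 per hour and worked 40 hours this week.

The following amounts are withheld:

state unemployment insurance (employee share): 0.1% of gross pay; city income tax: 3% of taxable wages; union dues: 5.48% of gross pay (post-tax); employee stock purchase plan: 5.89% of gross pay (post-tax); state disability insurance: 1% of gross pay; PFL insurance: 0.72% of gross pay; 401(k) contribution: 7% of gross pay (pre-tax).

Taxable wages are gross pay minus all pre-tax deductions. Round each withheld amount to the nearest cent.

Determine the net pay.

Gross pay: 40 × $19.94 = $797.60
401(k) contribution: $797.60 × 0.07 = $55.83
Taxable wages = $797.60 − $55.83 = $741.77
City income tax: $741.77 × 0.03 = $22.25
PFL insurance: $797.60 × 0.0072 = $5.74
State disability insurance: $797.60 × 0.01 = $7.98
State unemployment insurance (employee share): $797.60 × 0.001 = $0.80
Union dues: $797.60 × 0.0548 = $43.71
Employee stock purchase plan: $797.60 × 0.0589 = $46.98
Total deductions = $55.83 + $22.25 + $5.74 + $7.98 + $0.80 + $43.71 + $46.98 = $183.29
Net pay = $797.60 − $183.29 = $614.31

$614.31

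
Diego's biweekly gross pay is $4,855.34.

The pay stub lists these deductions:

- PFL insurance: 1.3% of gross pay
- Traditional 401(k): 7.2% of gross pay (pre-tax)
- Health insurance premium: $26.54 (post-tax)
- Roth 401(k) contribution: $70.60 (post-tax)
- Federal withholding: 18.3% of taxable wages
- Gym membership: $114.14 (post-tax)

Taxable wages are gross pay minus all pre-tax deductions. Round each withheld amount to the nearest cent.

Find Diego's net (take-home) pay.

$3,406.81

Traditional 401(k): $4,855.34 × 0.072 = $349.58
Taxable wages = $4,855.34 − $349.58 = $4,505.76
Federal withholding: $4,505.76 × 0.183 = $824.55
PFL insurance: $4,855.34 × 0.013 = $63.12
Gym membership: $114.14
Health insurance premium: $26.54
Roth 401(k) contribution: $70.60
Total deductions = $349.58 + $824.55 + $63.12 + $114.14 + $26.54 + $70.60 = $1,448.53
Net pay = $4,855.34 − $1,448.53 = $3,406.81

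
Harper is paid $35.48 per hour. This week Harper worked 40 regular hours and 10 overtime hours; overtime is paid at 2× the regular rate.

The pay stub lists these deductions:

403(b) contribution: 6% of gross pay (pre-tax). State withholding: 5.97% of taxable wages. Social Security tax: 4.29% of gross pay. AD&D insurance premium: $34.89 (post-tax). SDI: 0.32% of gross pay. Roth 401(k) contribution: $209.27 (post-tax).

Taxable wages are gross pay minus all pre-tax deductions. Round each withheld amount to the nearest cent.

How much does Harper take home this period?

$1,539.31

Regular pay: 40 × $35.48 = $1,419.20
Overtime pay: 10 × $35.48 × 2 = $709.60
Gross pay = $1,419.20 + $709.60 = $2,128.80
403(b) contribution: $2,128.80 × 0.06 = $127.73
Taxable wages = $2,128.80 − $127.73 = $2,001.07
State withholding: $2,001.07 × 0.0597 = $119.46
Social Security tax: $2,128.80 × 0.0429 = $91.33
SDI: $2,128.80 × 0.0032 = $6.81
Roth 401(k) contribution: $209.27
AD&D insurance premium: $34.89
Total deductions = $127.73 + $119.46 + $91.33 + $6.81 + $209.27 + $34.89 = $589.49
Net pay = $2,128.80 − $589.49 = $1,539.31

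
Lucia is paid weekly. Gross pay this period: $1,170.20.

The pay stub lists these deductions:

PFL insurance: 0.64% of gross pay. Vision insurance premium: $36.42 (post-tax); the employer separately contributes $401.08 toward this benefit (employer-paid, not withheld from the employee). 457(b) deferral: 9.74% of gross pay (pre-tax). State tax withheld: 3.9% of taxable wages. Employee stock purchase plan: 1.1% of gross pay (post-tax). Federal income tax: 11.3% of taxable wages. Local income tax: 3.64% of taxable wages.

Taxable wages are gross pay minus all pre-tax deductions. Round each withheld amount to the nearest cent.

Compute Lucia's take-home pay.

457(b) deferral: $1,170.20 × 0.0974 = $113.98
Taxable wages = $1,170.20 − $113.98 = $1,056.22
Federal income tax: $1,056.22 × 0.113 = $119.35
Local income tax: $1,056.22 × 0.0364 = $38.45
State tax withheld: $1,056.22 × 0.039 = $41.19
PFL insurance: $1,170.20 × 0.0064 = $7.49
Employee stock purchase plan: $1,170.20 × 0.011 = $12.87
Vision insurance premium: $36.42
(Employer's $401.08 toward vision insurance premium is not withheld from the employee.)
Total deductions = $113.98 + $119.35 + $38.45 + $41.19 + $7.49 + $12.87 + $36.42 = $369.75
Net pay = $1,170.20 − $369.75 = $800.45

$800.45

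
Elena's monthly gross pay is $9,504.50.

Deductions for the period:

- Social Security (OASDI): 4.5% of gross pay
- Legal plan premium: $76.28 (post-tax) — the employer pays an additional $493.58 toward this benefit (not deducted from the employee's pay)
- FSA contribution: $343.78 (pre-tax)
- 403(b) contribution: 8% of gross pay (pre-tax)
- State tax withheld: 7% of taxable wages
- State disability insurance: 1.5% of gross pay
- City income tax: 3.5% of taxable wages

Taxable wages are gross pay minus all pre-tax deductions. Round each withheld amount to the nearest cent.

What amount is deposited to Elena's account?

FSA contribution: $343.78
403(b) contribution: $9,504.50 × 0.08 = $760.36
Pre-tax total = $343.78 + $760.36 = $1,104.14
Taxable wages = $9,504.50 − $1,104.14 = $8,400.36
City income tax: $8,400.36 × 0.035 = $294.01
State tax withheld: $8,400.36 × 0.07 = $588.03
State disability insurance: $9,504.50 × 0.015 = $142.57
Social Security (OASDI): $9,504.50 × 0.045 = $427.70
Legal plan premium: $76.28
(Employer's $493.58 toward legal plan premium is not withheld from the employee.)
Total deductions = $343.78 + $760.36 + $294.01 + $588.03 + $142.57 + $427.70 + $76.28 = $2,632.73
Net pay = $9,504.50 − $2,632.73 = $6,871.77

$6,871.77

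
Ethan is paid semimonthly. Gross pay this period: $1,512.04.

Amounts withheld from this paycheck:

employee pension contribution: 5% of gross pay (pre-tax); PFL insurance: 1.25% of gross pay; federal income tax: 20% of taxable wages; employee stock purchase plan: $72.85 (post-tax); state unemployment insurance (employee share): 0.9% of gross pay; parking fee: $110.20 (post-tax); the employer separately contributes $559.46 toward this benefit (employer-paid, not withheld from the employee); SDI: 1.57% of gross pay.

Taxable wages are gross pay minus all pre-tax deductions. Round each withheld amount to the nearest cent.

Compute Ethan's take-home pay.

$909.85

Employee pension contribution: $1,512.04 × 0.05 = $75.60
Taxable wages = $1,512.04 − $75.60 = $1,436.44
Federal income tax: $1,436.44 × 0.2 = $287.29
PFL insurance: $1,512.04 × 0.0125 = $18.90
State unemployment insurance (employee share): $1,512.04 × 0.009 = $13.61
SDI: $1,512.04 × 0.0157 = $23.74
Parking fee: $110.20
Employee stock purchase plan: $72.85
(Employer's $559.46 toward parking fee is not withheld from the employee.)
Total deductions = $75.60 + $287.29 + $18.90 + $13.61 + $23.74 + $110.20 + $72.85 = $602.19
Net pay = $1,512.04 − $602.19 = $909.85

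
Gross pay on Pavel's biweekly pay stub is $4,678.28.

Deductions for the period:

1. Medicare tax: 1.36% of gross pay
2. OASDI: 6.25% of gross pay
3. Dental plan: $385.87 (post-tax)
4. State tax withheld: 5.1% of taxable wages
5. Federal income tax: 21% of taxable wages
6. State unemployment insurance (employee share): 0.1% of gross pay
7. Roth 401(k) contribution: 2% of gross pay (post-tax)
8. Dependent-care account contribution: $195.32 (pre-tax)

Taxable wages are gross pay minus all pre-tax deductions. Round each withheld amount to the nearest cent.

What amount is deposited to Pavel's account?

$2,472.78

Dependent-care account contribution: $195.32
Taxable wages = $4,678.28 − $195.32 = $4,482.96
State tax withheld: $4,482.96 × 0.051 = $228.63
Federal income tax: $4,482.96 × 0.21 = $941.42
OASDI: $4,678.28 × 0.0625 = $292.39
State unemployment insurance (employee share): $4,678.28 × 0.001 = $4.68
Medicare tax: $4,678.28 × 0.0136 = $63.62
Dental plan: $385.87
Roth 401(k) contribution: $4,678.28 × 0.02 = $93.57
Total deductions = $195.32 + $228.63 + $941.42 + $292.39 + $4.68 + $63.62 + $385.87 + $93.57 = $2,205.50
Net pay = $4,678.28 − $2,205.50 = $2,472.78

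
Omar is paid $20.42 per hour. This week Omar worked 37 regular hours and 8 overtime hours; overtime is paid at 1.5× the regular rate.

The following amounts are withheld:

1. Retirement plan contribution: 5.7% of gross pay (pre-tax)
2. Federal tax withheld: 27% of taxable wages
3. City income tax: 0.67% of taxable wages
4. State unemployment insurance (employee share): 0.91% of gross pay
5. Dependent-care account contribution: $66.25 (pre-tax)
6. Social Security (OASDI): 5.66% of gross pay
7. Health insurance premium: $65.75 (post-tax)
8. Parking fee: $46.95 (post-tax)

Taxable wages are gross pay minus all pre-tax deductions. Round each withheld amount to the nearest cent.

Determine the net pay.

$456.11

Regular pay: 37 × $20.42 = $755.54
Overtime pay: 8 × $20.42 × 1.5 = $245.04
Gross pay = $755.54 + $245.04 = $1,000.58
Retirement plan contribution: $1,000.58 × 0.057 = $57.03
Dependent-care account contribution: $66.25
Pre-tax total = $57.03 + $66.25 = $123.28
Taxable wages = $1,000.58 − $123.28 = $877.30
Federal tax withheld: $877.30 × 0.27 = $236.87
City income tax: $877.30 × 0.0067 = $5.88
State unemployment insurance (employee share): $1,000.58 × 0.0091 = $9.11
Social Security (OASDI): $1,000.58 × 0.0566 = $56.63
Parking fee: $46.95
Health insurance premium: $65.75
Total deductions = $57.03 + $66.25 + $236.87 + $5.88 + $9.11 + $56.63 + $46.95 + $65.75 = $544.47
Net pay = $1,000.58 − $544.47 = $456.11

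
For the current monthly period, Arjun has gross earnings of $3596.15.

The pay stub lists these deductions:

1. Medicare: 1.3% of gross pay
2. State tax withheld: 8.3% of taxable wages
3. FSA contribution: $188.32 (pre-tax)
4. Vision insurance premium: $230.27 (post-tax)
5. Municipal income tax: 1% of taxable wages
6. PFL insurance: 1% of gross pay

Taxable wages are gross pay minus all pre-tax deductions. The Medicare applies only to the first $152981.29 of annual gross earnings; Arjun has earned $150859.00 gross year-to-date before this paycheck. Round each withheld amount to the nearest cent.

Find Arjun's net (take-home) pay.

$2797.08

FSA contribution: $188.32
Taxable wages = $3596.15 − $188.32 = $3407.83
State tax withheld: $3407.83 × 0.083 = $282.85
Municipal income tax: $3407.83 × 0.01 = $34.08
PFL insurance: $3596.15 × 0.01 = $35.96
Medicare: only $152981.29 − $150859.00 = $2122.29 of this check is subject → $2122.29 × 0.013 = $27.59
Vision insurance premium: $230.27
Total deductions = $188.32 + $282.85 + $34.08 + $35.96 + $27.59 + $230.27 = $799.07
Net pay = $3596.15 − $799.07 = $2797.08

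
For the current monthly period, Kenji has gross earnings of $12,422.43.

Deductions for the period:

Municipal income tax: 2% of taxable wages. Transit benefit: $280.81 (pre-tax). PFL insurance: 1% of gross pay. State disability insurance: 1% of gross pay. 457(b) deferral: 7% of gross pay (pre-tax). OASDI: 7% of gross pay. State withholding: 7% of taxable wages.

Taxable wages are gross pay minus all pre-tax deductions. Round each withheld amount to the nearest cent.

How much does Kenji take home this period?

$9,139.56

Transit benefit: $280.81
457(b) deferral: $12,422.43 × 0.07 = $869.57
Pre-tax total = $280.81 + $869.57 = $1,150.38
Taxable wages = $12,422.43 − $1,150.38 = $11,272.05
State withholding: $11,272.05 × 0.07 = $789.04
Municipal income tax: $11,272.05 × 0.02 = $225.44
PFL insurance: $12,422.43 × 0.01 = $124.22
OASDI: $12,422.43 × 0.07 = $869.57
State disability insurance: $12,422.43 × 0.01 = $124.22
Total deductions = $280.81 + $869.57 + $789.04 + $225.44 + $124.22 + $869.57 + $124.22 = $3,282.87
Net pay = $12,422.43 − $3,282.87 = $9,139.56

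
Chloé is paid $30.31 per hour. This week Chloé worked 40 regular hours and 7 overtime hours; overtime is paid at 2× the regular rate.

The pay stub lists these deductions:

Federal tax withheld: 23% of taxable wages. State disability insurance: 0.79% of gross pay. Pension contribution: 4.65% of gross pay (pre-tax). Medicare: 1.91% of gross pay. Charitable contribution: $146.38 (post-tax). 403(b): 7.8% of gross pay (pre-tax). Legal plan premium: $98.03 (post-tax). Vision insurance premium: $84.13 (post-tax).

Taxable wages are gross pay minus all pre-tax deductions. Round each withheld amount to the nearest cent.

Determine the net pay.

$730.65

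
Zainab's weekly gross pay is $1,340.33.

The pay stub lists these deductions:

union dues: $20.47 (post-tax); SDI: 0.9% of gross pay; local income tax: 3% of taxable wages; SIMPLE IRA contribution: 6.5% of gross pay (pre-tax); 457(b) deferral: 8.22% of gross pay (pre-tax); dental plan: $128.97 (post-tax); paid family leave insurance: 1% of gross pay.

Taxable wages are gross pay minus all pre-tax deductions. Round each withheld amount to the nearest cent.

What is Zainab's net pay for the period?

457(b) deferral: $1,340.33 × 0.0822 = $110.18
SIMPLE IRA contribution: $1,340.33 × 0.065 = $87.12
Pre-tax total = $110.18 + $87.12 = $197.30
Taxable wages = $1,340.33 − $197.30 = $1,143.03
Local income tax: $1,143.03 × 0.03 = $34.29
SDI: $1,340.33 × 0.009 = $12.06
Paid family leave insurance: $1,340.33 × 0.01 = $13.40
Union dues: $20.47
Dental plan: $128.97
Total deductions = $110.18 + $87.12 + $34.29 + $12.06 + $13.40 + $20.47 + $128.97 = $406.49
Net pay = $1,340.33 − $406.49 = $933.84

$933.84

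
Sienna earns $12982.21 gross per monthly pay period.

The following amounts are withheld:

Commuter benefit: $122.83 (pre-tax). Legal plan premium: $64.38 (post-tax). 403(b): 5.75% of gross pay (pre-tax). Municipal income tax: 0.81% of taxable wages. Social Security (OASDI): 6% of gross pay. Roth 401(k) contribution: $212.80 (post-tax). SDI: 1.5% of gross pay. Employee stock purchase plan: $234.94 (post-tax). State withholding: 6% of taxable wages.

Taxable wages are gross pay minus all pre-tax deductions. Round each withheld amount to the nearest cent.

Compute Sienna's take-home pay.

$9802.24

Commuter benefit: $122.83
403(b): $12982.21 × 0.0575 = $746.48
Pre-tax total = $122.83 + $746.48 = $869.31
Taxable wages = $12982.21 − $869.31 = $12112.90
Municipal income tax: $12112.90 × 0.0081 = $98.11
State withholding: $12112.90 × 0.06 = $726.77
SDI: $12982.21 × 0.015 = $194.73
Social Security (OASDI): $12982.21 × 0.06 = $778.93
Employee stock purchase plan: $234.94
Roth 401(k) contribution: $212.80
Legal plan premium: $64.38
Total deductions = $122.83 + $746.48 + $98.11 + $726.77 + $194.73 + $778.93 + $234.94 + $212.80 + $64.38 = $3179.97
Net pay = $12982.21 − $3179.97 = $9802.24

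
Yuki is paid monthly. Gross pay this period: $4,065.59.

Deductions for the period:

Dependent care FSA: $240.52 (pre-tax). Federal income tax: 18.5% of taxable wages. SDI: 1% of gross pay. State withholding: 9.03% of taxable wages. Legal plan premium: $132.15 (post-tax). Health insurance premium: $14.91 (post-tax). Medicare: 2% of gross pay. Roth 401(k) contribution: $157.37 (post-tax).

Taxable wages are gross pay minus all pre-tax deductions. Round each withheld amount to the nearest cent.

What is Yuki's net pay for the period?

$2,345.63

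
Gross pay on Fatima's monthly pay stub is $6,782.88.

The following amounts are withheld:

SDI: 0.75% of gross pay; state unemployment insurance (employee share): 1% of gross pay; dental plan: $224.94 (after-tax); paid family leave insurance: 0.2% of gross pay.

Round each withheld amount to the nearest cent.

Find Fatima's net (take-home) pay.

Paid family leave insurance: $6,782.88 × 0.002 = $13.57
State unemployment insurance (employee share): $6,782.88 × 0.01 = $67.83
SDI: $6,782.88 × 0.0075 = $50.87
Dental plan: $224.94
Total deductions = $13.57 + $67.83 + $50.87 + $224.94 = $357.21
Net pay = $6,782.88 − $357.21 = $6,425.67

$6,425.67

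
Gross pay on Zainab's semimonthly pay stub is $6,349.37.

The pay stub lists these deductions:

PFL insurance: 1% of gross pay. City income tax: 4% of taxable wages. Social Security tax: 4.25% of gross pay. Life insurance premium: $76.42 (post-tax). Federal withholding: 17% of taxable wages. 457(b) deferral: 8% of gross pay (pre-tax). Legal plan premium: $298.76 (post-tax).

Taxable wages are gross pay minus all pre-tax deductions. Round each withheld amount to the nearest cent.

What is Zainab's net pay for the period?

$3,906.20

457(b) deferral: $6,349.37 × 0.08 = $507.95
Taxable wages = $6,349.37 − $507.95 = $5,841.42
Federal withholding: $5,841.42 × 0.17 = $993.04
City income tax: $5,841.42 × 0.04 = $233.66
PFL insurance: $6,349.37 × 0.01 = $63.49
Social Security tax: $6,349.37 × 0.0425 = $269.85
Legal plan premium: $298.76
Life insurance premium: $76.42
Total deductions = $507.95 + $993.04 + $233.66 + $63.49 + $269.85 + $298.76 + $76.42 = $2,443.17
Net pay = $6,349.37 − $2,443.17 = $3,906.20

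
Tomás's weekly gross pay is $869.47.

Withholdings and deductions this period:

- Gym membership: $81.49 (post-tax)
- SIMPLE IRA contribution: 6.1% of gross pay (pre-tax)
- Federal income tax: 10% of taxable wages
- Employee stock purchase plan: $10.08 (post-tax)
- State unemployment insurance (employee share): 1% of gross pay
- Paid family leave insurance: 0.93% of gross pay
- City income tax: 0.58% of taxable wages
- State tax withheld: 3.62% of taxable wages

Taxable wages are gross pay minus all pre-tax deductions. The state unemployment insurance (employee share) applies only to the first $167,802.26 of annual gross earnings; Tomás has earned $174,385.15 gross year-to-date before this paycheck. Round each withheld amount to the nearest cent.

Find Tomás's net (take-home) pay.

$600.84

SIMPLE IRA contribution: $869.47 × 0.061 = $53.04
Taxable wages = $869.47 − $53.04 = $816.43
City income tax: $816.43 × 0.0058 = $4.74
Federal income tax: $816.43 × 0.1 = $81.64
State tax withheld: $816.43 × 0.0362 = $29.55
Paid family leave insurance: $869.47 × 0.0093 = $8.09
State unemployment insurance (employee share): annual cap $167,802.26 already reached (YTD $174,385.15), so $0.00
Gym membership: $81.49
Employee stock purchase plan: $10.08
Total deductions = $53.04 + $4.74 + $81.64 + $29.55 + $8.09 + $0.00 + $81.49 + $10.08 = $268.63
Net pay = $869.47 − $268.63 = $600.84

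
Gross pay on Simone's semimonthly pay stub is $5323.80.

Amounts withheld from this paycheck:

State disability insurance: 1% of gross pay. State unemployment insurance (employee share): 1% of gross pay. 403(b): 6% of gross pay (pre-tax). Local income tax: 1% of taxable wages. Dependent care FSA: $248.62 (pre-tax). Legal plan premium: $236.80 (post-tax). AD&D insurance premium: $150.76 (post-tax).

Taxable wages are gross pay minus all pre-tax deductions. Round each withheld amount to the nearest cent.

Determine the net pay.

Dependent care FSA: $248.62
403(b): $5323.80 × 0.06 = $319.43
Pre-tax total = $248.62 + $319.43 = $568.05
Taxable wages = $5323.80 − $568.05 = $4755.75
Local income tax: $4755.75 × 0.01 = $47.56
State disability insurance: $5323.80 × 0.01 = $53.24
State unemployment insurance (employee share): $5323.80 × 0.01 = $53.24
AD&D insurance premium: $150.76
Legal plan premium: $236.80
Total deductions = $248.62 + $319.43 + $47.56 + $53.24 + $53.24 + $150.76 + $236.80 = $1109.65
Net pay = $5323.80 − $1109.65 = $4214.15

$4214.15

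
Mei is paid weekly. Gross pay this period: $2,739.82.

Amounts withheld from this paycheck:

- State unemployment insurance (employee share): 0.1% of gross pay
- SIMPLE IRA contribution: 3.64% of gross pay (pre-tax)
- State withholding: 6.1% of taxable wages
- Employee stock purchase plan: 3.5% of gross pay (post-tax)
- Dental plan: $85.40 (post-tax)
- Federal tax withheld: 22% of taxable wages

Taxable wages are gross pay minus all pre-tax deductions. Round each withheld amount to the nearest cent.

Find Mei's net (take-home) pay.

SIMPLE IRA contribution: $2,739.82 × 0.0364 = $99.73
Taxable wages = $2,739.82 − $99.73 = $2,640.09
State withholding: $2,640.09 × 0.061 = $161.05
Federal tax withheld: $2,640.09 × 0.22 = $580.82
State unemployment insurance (employee share): $2,739.82 × 0.001 = $2.74
Dental plan: $85.40
Employee stock purchase plan: $2,739.82 × 0.035 = $95.89
Total deductions = $99.73 + $161.05 + $580.82 + $2.74 + $85.40 + $95.89 = $1,025.63
Net pay = $2,739.82 − $1,025.63 = $1,714.19

$1,714.19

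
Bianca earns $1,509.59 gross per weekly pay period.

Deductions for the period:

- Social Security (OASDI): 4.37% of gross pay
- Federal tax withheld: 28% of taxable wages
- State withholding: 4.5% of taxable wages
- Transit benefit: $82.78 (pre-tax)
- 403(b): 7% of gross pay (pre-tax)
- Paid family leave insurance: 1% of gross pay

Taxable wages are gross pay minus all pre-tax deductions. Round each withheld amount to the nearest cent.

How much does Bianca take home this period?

Transit benefit: $82.78
403(b): $1,509.59 × 0.07 = $105.67
Pre-tax total = $82.78 + $105.67 = $188.45
Taxable wages = $1,509.59 − $188.45 = $1,321.14
State withholding: $1,321.14 × 0.045 = $59.45
Federal tax withheld: $1,321.14 × 0.28 = $369.92
Social Security (OASDI): $1,509.59 × 0.0437 = $65.97
Paid family leave insurance: $1,509.59 × 0.01 = $15.10
Total deductions = $82.78 + $105.67 + $59.45 + $369.92 + $65.97 + $15.10 = $698.89
Net pay = $1,509.59 − $698.89 = $810.70

$810.70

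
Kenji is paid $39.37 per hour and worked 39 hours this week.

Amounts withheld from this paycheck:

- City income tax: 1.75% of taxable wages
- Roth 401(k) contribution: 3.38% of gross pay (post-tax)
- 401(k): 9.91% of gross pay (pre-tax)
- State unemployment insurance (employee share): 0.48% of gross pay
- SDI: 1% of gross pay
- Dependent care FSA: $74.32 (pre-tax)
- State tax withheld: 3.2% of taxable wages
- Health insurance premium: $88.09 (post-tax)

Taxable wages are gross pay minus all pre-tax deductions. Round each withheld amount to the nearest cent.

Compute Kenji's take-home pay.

$1081.44

Gross pay: 39 × $39.37 = $1535.43
401(k): $1535.43 × 0.0991 = $152.16
Dependent care FSA: $74.32
Pre-tax total = $152.16 + $74.32 = $226.48
Taxable wages = $1535.43 − $226.48 = $1308.95
City income tax: $1308.95 × 0.0175 = $22.91
State tax withheld: $1308.95 × 0.032 = $41.89
State unemployment insurance (employee share): $1535.43 × 0.0048 = $7.37
SDI: $1535.43 × 0.01 = $15.35
Health insurance premium: $88.09
Roth 401(k) contribution: $1535.43 × 0.0338 = $51.90
Total deductions = $152.16 + $74.32 + $22.91 + $41.89 + $7.37 + $15.35 + $88.09 + $51.90 = $453.99
Net pay = $1535.43 − $453.99 = $1081.44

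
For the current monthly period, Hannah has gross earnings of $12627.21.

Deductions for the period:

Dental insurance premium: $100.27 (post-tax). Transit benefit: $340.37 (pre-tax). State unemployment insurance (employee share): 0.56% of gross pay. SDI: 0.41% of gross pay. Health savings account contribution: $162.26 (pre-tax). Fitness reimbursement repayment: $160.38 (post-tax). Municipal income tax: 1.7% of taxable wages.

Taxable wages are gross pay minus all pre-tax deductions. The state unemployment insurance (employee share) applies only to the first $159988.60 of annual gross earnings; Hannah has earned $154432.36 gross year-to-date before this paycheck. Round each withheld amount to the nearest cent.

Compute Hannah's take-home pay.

$11574.93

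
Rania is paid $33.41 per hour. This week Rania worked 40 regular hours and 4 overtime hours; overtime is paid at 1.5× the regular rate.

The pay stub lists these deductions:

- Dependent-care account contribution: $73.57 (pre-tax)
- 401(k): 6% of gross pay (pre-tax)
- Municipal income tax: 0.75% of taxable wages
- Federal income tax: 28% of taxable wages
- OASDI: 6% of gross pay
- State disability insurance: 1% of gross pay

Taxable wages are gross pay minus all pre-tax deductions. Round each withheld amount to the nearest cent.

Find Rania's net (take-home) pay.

Regular pay: 40 × $33.41 = $1,336.40
Overtime pay: 4 × $33.41 × 1.5 = $200.46
Gross pay = $1,336.40 + $200.46 = $1,536.86
Dependent-care account contribution: $73.57
401(k): $1,536.86 × 0.06 = $92.21
Pre-tax total = $73.57 + $92.21 = $165.78
Taxable wages = $1,536.86 − $165.78 = $1,371.08
Federal income tax: $1,371.08 × 0.28 = $383.90
Municipal income tax: $1,371.08 × 0.0075 = $10.28
OASDI: $1,536.86 × 0.06 = $92.21
State disability insurance: $1,536.86 × 0.01 = $15.37
Total deductions = $73.57 + $92.21 + $383.90 + $10.28 + $92.21 + $15.37 = $667.54
Net pay = $1,536.86 − $667.54 = $869.32

$869.32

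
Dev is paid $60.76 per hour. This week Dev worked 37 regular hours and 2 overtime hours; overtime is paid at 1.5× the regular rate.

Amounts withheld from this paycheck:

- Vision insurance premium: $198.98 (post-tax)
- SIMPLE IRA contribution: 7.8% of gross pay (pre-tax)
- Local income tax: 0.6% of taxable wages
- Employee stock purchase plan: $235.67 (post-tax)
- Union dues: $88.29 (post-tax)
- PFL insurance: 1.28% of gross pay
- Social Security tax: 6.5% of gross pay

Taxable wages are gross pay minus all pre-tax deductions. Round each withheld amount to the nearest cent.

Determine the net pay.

$1,515.36

Regular pay: 37 × $60.76 = $2,248.12
Overtime pay: 2 × $60.76 × 1.5 = $182.28
Gross pay = $2,248.12 + $182.28 = $2,430.40
SIMPLE IRA contribution: $2,430.40 × 0.078 = $189.57
Taxable wages = $2,430.40 − $189.57 = $2,240.83
Local income tax: $2,240.83 × 0.006 = $13.44
PFL insurance: $2,430.40 × 0.0128 = $31.11
Social Security tax: $2,430.40 × 0.065 = $157.98
Vision insurance premium: $198.98
Employee stock purchase plan: $235.67
Union dues: $88.29
Total deductions = $189.57 + $13.44 + $31.11 + $157.98 + $198.98 + $235.67 + $88.29 = $915.04
Net pay = $2,430.40 − $915.04 = $1,515.36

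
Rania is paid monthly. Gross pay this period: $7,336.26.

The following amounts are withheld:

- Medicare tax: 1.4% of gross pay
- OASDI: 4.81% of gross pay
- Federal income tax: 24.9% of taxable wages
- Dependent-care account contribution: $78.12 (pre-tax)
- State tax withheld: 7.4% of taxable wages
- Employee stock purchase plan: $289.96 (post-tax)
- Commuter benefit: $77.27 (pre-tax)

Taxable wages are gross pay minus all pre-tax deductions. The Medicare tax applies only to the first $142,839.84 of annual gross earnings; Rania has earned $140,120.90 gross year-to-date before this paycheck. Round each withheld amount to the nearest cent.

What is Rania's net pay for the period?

$4,180.55

Commuter benefit: $77.27
Dependent-care account contribution: $78.12
Pre-tax total = $77.27 + $78.12 = $155.39
Taxable wages = $7,336.26 − $155.39 = $7,180.87
State tax withheld: $7,180.87 × 0.074 = $531.38
Federal income tax: $7,180.87 × 0.249 = $1,788.04
OASDI: $7,336.26 × 0.0481 = $352.87
Medicare tax: only $142,839.84 − $140,120.90 = $2,718.94 of this check is subject → $2,718.94 × 0.014 = $38.07
Employee stock purchase plan: $289.96
Total deductions = $77.27 + $78.12 + $531.38 + $1,788.04 + $352.87 + $38.07 + $289.96 = $3,155.71
Net pay = $7,336.26 − $3,155.71 = $4,180.55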